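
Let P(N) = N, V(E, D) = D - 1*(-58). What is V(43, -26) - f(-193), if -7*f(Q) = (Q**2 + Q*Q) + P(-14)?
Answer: 74708/7 ≈ 10673.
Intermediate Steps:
V(E, D) = 58 + D (V(E, D) = D + 58 = 58 + D)
f(Q) = 2 - 2*Q**2/7 (f(Q) = -((Q**2 + Q*Q) - 14)/7 = -((Q**2 + Q**2) - 14)/7 = -(2*Q**2 - 14)/7 = -(-14 + 2*Q**2)/7 = 2 - 2*Q**2/7)
V(43, -26) - f(-193) = (58 - 26) - (2 - 2/7*(-193)**2) = 32 - (2 - 2/7*37249) = 32 - (2 - 74498/7) = 32 - 1*(-74484/7) = 32 + 74484/7 = 74708/7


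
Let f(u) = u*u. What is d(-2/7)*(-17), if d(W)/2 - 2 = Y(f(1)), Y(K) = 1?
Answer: -102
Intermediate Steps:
f(u) = u²
d(W) = 6 (d(W) = 4 + 2*1 = 4 + 2 = 6)
d(-2/7)*(-17) = 6*(-17) = -102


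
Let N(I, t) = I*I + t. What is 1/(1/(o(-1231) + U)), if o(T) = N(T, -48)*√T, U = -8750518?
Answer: -8750518 + 1515313*I*√1231 ≈ -8.7505e+6 + 5.3166e+7*I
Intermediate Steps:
N(I, t) = t + I² (N(I, t) = I² + t = t + I²)
o(T) = √T*(-48 + T²) (o(T) = (-48 + T²)*√T = √T*(-48 + T²))
1/(1/(o(-1231) + U)) = 1/(1/(√(-1231)*(-48 + (-1231)²) - 8750518)) = 1/(1/((I*√1231)*(-48 + 1515361) - 8750518)) = 1/(1/((I*√1231)*1515313 - 8750518)) = 1/(1/(1515313*I*√1231 - 8750518)) = 1/(1/(-8750518 + 1515313*I*√1231)) = -8750518 + 1515313*I*√1231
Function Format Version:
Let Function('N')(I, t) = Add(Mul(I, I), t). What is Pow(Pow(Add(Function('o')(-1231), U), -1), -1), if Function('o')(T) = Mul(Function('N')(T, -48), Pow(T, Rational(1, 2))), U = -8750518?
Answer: Add(-8750518, Mul(1515313, I, Pow(1231, Rational(1, 2)))) ≈ Add(-8.7505e+6, Mul(5.3166e+7, I))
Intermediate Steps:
Function('N')(I, t) = Add(t, Pow(I, 2)) (Function('N')(I, t) = Add(Pow(I, 2), t) = Add(t, Pow(I, 2)))
Function('o')(T) = Mul(Pow(T, Rational(1, 2)), Add(-48, Pow(T, 2))) (Function('o')(T) = Mul(Add(-48, Pow(T, 2)), Pow(T, Rational(1, 2))) = Mul(Pow(T, Rational(1, 2)), Add(-48, Pow(T, 2))))
Pow(Pow(Add(Function('o')(-1231), U), -1), -1) = Pow(Pow(Add(Mul(Pow(-1231, Rational(1, 2)), Add(-48, Pow(-1231, 2))), -8750518), -1), -1) = Pow(Pow(Add(Mul(Mul(I, Pow(1231, Rational(1, 2))), Add(-48, 1515361)), -8750518), -1), -1) = Pow(Pow(Add(Mul(Mul(I, Pow(1231, Rational(1, 2))), 1515313), -8750518), -1), -1) = Pow(Pow(Add(Mul(1515313, I, Pow(1231, Rational(1, 2))), -8750518), -1), -1) = Pow(Pow(Add(-8750518, Mul(1515313, I, Pow(1231, Rational(1, 2)))), -1), -1) = Add(-8750518, Mul(1515313, I, Pow(1231, Rational(1, 2))))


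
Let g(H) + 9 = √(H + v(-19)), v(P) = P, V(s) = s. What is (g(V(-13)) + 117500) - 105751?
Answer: 11740 + 4*I*√2 ≈ 11740.0 + 5.6569*I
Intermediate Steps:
g(H) = -9 + √(-19 + H) (g(H) = -9 + √(H - 19) = -9 + √(-19 + H))
(g(V(-13)) + 117500) - 105751 = ((-9 + √(-19 - 13)) + 117500) - 105751 = ((-9 + √(-32)) + 117500) - 105751 = ((-9 + 4*I*√2) + 117500) - 105751 = (117491 + 4*I*√2) - 105751 = 11740 + 4*I*√2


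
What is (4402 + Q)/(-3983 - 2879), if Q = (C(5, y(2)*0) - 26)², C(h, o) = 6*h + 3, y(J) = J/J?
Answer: -4451/6862 ≈ -0.64864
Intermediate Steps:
y(J) = 1
C(h, o) = 3 + 6*h
Q = 49 (Q = ((3 + 6*5) - 26)² = ((3 + 30) - 26)² = (33 - 26)² = 7² = 49)
(4402 + Q)/(-3983 - 2879) = (4402 + 49)/(-3983 - 2879) = 4451/(-6862) = 4451*(-1/6862) = -4451/6862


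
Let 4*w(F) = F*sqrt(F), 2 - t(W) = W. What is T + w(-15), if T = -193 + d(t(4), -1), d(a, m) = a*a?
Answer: -189 - 15*I*sqrt(15)/4 ≈ -189.0 - 14.524*I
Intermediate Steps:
t(W) = 2 - W
d(a, m) = a**2
w(F) = F**(3/2)/4 (w(F) = (F*sqrt(F))/4 = F**(3/2)/4)
T = -189 (T = -193 + (2 - 1*4)**2 = -193 + (2 - 4)**2 = -193 + (-2)**2 = -193 + 4 = -189)
T + w(-15) = -189 + (-15)**(3/2)/4 = -189 + (-15*I*sqrt(15))/4 = -189 - 15*I*sqrt(15)/4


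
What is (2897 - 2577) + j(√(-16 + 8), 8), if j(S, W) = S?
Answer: 320 + 2*I*√2 ≈ 320.0 + 2.8284*I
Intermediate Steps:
(2897 - 2577) + j(√(-16 + 8), 8) = (2897 - 2577) + √(-16 + 8) = 320 + √(-8) = 320 + 2*I*√2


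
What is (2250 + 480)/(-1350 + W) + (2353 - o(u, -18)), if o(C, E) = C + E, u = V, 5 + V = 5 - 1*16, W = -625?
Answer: 942319/395 ≈ 2385.6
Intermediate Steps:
V = -16 (V = -5 + (5 - 1*16) = -5 + (5 - 16) = -5 - 11 = -16)
u = -16
(2250 + 480)/(-1350 + W) + (2353 - o(u, -18)) = (2250 + 480)/(-1350 - 625) + (2353 - (-16 - 18)) = 2730/(-1975) + (2353 - 1*(-34)) = 2730*(-1/1975) + (2353 + 34) = -546/395 + 2387 = 942319/395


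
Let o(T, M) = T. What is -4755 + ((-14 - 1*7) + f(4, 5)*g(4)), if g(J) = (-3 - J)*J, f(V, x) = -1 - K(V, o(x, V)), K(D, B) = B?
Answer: -4608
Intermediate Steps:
f(V, x) = -1 - x
g(J) = J*(-3 - J)
-4755 + ((-14 - 1*7) + f(4, 5)*g(4)) = -4755 + ((-14 - 1*7) + (-1 - 1*5)*(-1*4*(3 + 4))) = -4755 + ((-14 - 7) + (-1 - 5)*(-1*4*7)) = -4755 + (-21 - 6*(-28)) = -4755 + (-21 + 168) = -4755 + 147 = -4608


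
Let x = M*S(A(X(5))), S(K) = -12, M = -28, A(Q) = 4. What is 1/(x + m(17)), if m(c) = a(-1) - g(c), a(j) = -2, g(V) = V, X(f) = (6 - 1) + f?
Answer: 1/317 ≈ 0.0031546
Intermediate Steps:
X(f) = 5 + f
m(c) = -2 - c
x = 336 (x = -28*(-12) = 336)
1/(x + m(17)) = 1/(336 + (-2 - 1*17)) = 1/(336 + (-2 - 17)) = 1/(336 - 19) = 1/317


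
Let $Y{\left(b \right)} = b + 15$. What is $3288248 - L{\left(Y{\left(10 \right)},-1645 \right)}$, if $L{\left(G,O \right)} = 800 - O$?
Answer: $3285803$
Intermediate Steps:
$Y{\left(b \right)} = 15 + b$
$3288248 - L{\left(Y{\left(10 \right)},-1645 \right)} = 3288248 - \left(800 - -1645\right) = 3288248 - \left(800 + 1645\right) = 3288248 - 2445 = 3285803$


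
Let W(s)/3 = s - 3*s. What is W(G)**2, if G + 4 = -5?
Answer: 2916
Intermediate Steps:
G = -9 (G = -4 - 5 = -9)
W(s) = -6*s (W(s) = 3*(s - 3*s) = 3*(-2*s) = -6*s)
W(G)**2 = (-6*(-9))**2 = 54**2 = 2916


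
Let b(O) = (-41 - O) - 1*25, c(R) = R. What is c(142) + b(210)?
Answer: -134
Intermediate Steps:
b(O) = -66 - O (b(O) = (-41 - O) - 25 = -66 - O)
c(142) + b(210) = 142 + (-66 - 1*210) = 142 + (-66 - 210) = 142 - 276 = -134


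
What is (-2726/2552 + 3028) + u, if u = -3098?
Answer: -3127/44 ≈ -71.068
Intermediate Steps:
(-2726/2552 + 3028) + u = (-2726/2552 + 3028) - 3098 = (-2726*1/2552 + 3028) - 3098 = (-47/44 + 3028) - 3098 = 133185/44 - 3098 = -3127/44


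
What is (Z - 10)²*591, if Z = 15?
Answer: 14775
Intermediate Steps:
(Z - 10)²*591 = (15 - 10)²*591 = 5²*591 = 25*591 = 14775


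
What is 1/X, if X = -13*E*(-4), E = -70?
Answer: -1/3640 ≈ -0.00027473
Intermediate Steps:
X = -3640 (X = -13*(-70)*(-4) = 910*(-4) = -3640)
1/X = 1/(-3640) = -1/3640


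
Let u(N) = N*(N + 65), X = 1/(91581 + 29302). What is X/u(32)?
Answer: 1/375220832 ≈ 2.6651e-9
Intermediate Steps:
X = 1/120883 ≈ 8.2725e-6
u(N) = N*(65 + N)
X/u(32) = 1/(120883*((32*(65 + 32)))) = 1/(120883*((32*97))) = (1/120883)/3104 = (1/120883)*(1/3104) = 1/375220832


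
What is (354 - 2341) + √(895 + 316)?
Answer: -1987 + √1211 ≈ -1952.2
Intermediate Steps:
(354 - 2341) + √(895 + 316) = -1987 + √1211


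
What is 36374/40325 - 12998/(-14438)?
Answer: 524656081/291106175 ≈ 1.8023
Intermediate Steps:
36374/40325 - 12998/(-14438) = 36374*(1/40325) - 12998*(-1/14438) = 36374/40325 + 6499/7219 = 524656081/291106175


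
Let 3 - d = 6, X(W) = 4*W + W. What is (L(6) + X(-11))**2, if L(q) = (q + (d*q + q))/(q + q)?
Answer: 12321/4 ≈ 3080.3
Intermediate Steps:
X(W) = 5*W
d = -3 (d = 3 - 1*6 = 3 - 6 = -3)
L(q) = -1/2 (L(q) = (q + (-3*q + q))/(q + q) = (q - 2*q)/((2*q)) = (-q)*(1/(2*q)) = -1/2)
(L(6) + X(-11))**2 = (-1/2 + 5*(-11))**2 = (-1/2 - 55)**2 = (-111/2)**2 = 12321/4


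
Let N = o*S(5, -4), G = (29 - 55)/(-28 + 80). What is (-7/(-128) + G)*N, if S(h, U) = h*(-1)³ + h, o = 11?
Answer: 0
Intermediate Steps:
G = -½ (G = -26/52 = -26*1/52 = -½ ≈ -0.50000)
S(h, U) = 0 (S(h, U) = h*(-1) + h = -h + h = 0)
N = 0 (N = 11*0 = 0)
(-7/(-128) + G)*N = (-7/(-128) - ½)*0 = (-7*(-1/128) - ½)*0 = (7/128 - ½)*0 = -57/128*0 = 0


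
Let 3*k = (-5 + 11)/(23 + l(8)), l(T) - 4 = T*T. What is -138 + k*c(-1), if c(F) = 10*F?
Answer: -12578/91 ≈ -138.22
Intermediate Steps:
l(T) = 4 + T² (l(T) = 4 + T*T = 4 + T²)
k = 2/91 (k = ((-5 + 11)/(23 + (4 + 8²)))/3 = (6/(23 + (4 + 64)))/3 = (6/(23 + 68))/3 = (6/91)/3 = (6*(1/91))/3 = (⅓)*(6/91) = 2/91 ≈ 0.021978)
-138 + k*c(-1) = -138 + 2*(10*(-1))/91 = -138 + (2/91)*(-10) = -138 - 20/91 = -12578/91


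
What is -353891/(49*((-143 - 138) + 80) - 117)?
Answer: 353891/9966 ≈ 35.510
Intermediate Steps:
-353891/(49*((-143 - 138) + 80) - 117) = -353891/(49*(-281 + 80) - 117) = -353891/(49*(-201) - 117) = -353891/(-9849 - 117) = -353891/(-9966) = -353891*(-1/9966) = 353891/9966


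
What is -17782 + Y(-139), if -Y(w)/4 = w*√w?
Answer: -17782 + 556*I*√139 ≈ -17782.0 + 6555.1*I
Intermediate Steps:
Y(w) = -4*w^(3/2) (Y(w) = -4*w*√w = -4*w^(3/2))
-17782 + Y(-139) = -17782 - (-556)*I*√139 = -17782 + 556*I*√139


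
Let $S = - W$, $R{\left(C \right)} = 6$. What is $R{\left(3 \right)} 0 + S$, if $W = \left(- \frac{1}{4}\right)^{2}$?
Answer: $- \frac{1}{16} \approx -0.0625$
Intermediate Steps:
$W = \frac{1}{16}$ ($W = \left(\left(-1\right) \frac{1}{4}\right)^{2} = \left(- \frac{1}{4}\right)^{2} = \frac{1}{16} \approx 0.0625$)
$S = - \frac{1}{16}$ ($S = \left(-1\right) \frac{1}{16} = - \frac{1}{16} \approx -0.0625$)
$R{\left(3 \right)} 0 + S = 6 \cdot 0 - \frac{1}{16} = 0 - \frac{1}{16} = - \frac{1}{16}$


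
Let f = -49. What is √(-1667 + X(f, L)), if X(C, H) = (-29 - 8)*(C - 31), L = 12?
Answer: √1293 ≈ 35.958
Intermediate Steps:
X(C, H) = 1147 - 37*C (X(C, H) = -37*(-31 + C) = 1147 - 37*C)
√(-1667 + X(f, L)) = √(-1667 + (1147 - 37*(-49))) = √(-1667 + (1147 + 1813)) = √(-1667 + 2960) = √1293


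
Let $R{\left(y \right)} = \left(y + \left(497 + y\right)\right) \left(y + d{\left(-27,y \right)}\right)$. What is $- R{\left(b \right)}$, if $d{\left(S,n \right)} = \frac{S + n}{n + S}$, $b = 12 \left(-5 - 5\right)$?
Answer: $30583$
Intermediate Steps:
$b = -120$ ($b = 12 \left(-10\right) = -120$)
$d{\left(S,n \right)} = 1$ ($d{\left(S,n \right)} = \frac{S + n}{S + n} = 1$)
$R{\left(y \right)} = \left(1 + y\right) \left(497 + 2 y\right)$ ($R{\left(y \right)} = \left(y + \left(497 + y\right)\right) \left(y + 1\right) = \left(497 + 2 y\right) \left(1 + y\right) = \left(1 + y\right) \left(497 + 2 y\right)$)
$- R{\left(b \right)} = - (497 + 2 \left(-120\right)^{2} + 499 \left(-120\right)) = - (497 + 2 \cdot 14400 - 59880) = - (497 + 28800 - 59880) = \left(-1\right) \left(-30583\right) = 30583$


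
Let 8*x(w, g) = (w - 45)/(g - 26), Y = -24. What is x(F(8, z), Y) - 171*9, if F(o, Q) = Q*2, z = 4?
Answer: -615563/400 ≈ -1538.9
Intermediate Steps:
F(o, Q) = 2*Q
x(w, g) = (-45 + w)/(8*(-26 + g)) (x(w, g) = ((w - 45)/(g - 26))/8 = ((-45 + w)/(-26 + g))/8 = (-45 + w)/(8*(-26 + g)))
x(F(8, z), Y) - 171*9 = (-45 + 2*4)/(8*(-26 - 24)) - 171*9 = (⅛)*(-45 + 8)/(-50) - 1539 = (⅛)*(-1/50)*(-37) - 1539 = 37/400 - 1539 = -615563/400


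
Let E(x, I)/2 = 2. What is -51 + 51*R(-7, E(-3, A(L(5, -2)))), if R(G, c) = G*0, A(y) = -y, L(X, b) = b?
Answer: -51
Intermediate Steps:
E(x, I) = 4 (E(x, I) = 2*2 = 4)
R(G, c) = 0
-51 + 51*R(-7, E(-3, A(L(5, -2)))) = -51 + 51*0 = -51 + 0 = -51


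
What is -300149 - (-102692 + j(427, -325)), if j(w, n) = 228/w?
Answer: -84314367/427 ≈ -1.9746e+5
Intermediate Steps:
-300149 - (-102692 + j(427, -325)) = -300149 - (-102692 + 228/427) = -300149 - 1*(-43849256/427) = -300149 + 43849256/427 = -84314367/427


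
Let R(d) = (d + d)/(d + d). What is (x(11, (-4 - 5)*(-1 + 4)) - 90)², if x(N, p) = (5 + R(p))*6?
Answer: 2916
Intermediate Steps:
R(d) = 1 (R(d) = (2*d)/((2*d)) = (2*d)*(1/(2*d)) = 1)
x(N, p) = 36 (x(N, p) = (5 + 1)*6 = 6*6 = 36)
(x(11, (-4 - 5)*(-1 + 4)) - 90)² = (36 - 90)² = (-54)² = 2916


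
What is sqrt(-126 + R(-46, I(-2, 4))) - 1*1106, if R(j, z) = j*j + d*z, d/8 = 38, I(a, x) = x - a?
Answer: -1106 + sqrt(3814) ≈ -1044.2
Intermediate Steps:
d = 304 (d = 8*38 = 304)
R(j, z) = j**2 + 304*z (R(j, z) = j*j + 304*z = j**2 + 304*z)
sqrt(-126 + R(-46, I(-2, 4))) - 1*1106 = sqrt(-126 + ((-46)**2 + 304*(4 - 1*(-2)))) - 1*1106 = sqrt(-126 + (2116 + 304*(4 + 2))) - 1106 = sqrt(-126 + (2116 + 304*6)) - 1106 = sqrt(-126 + (2116 + 1824)) - 1106 = sqrt(-126 + 3940) - 1106 = sqrt(3814) - 1106 = -1106 + sqrt(3814)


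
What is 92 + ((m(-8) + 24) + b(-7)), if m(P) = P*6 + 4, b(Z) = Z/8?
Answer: 569/8 ≈ 71.125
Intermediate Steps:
b(Z) = Z/8 (b(Z) = Z*(⅛) = Z/8)
m(P) = 4 + 6*P (m(P) = 6*P + 4 = 4 + 6*P)
92 + ((m(-8) + 24) + b(-7)) = 92 + (((4 + 6*(-8)) + 24) + (⅛)*(-7)) = 92 + (((4 - 48) + 24) - 7/8) = 92 + ((-44 + 24) - 7/8) = 92 + (-20 - 7/8) = 92 - 167/8 = 569/8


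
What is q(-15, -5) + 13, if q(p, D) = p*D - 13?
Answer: 75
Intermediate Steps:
q(p, D) = -13 + D*p (q(p, D) = D*p - 13 = -13 + D*p)
q(-15, -5) + 13 = (-13 - 5*(-15)) + 13 = (-13 + 75) + 13 = 62 + 13 = 75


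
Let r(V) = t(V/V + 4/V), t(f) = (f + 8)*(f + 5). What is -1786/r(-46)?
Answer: -472397/13940 ≈ -33.888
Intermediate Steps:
t(f) = (5 + f)*(8 + f) (t(f) = (8 + f)*(5 + f) = (5 + f)*(8 + f))
r(V) = 53 + (1 + 4/V)² + 52/V (r(V) = 40 + (V/V + 4/V)² + 13*(V/V + 4/V) = 40 + (1 + 4/V)² + 13*(1 + 4/V) = 40 + (1 + 4/V)² + (13 + 52/V) = 53 + (1 + 4/V)² + 52/V)
-1786/r(-46) = -1786/(54 + 16/(-46)² + 60/(-46)) = -1786/(54 + 16*(1/2116) + 60*(-1/46)) = -1786/(54 + 4/529 - 30/23) = -1786/27880/529 = -1786*529/27880 = -472397/13940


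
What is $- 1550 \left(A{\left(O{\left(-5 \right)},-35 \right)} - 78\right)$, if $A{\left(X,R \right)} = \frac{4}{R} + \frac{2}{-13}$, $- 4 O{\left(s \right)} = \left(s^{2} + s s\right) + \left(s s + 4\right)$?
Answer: $\frac{11039720}{91} \approx 1.2132 \cdot 10^{5}$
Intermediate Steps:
$O{\left(s \right)} = -1 - \frac{3 s^{2}}{4}$ ($O{\left(s \right)} = - \frac{\left(s^{2} + s s\right) + \left(s s + 4\right)}{4} = - \frac{\left(s^{2} + s^{2}\right) + \left(s^{2} + 4\right)}{4} = - \frac{2 s^{2} + \left(4 + s^{2}\right)}{4} = - \frac{4 + 3 s^{2}}{4} = -1 - \frac{3 s^{2}}{4}$)
$A{\left(X,R \right)} = - \frac{2}{13} + \frac{4}{R}$ ($A{\left(X,R \right)} = \frac{4}{R} + 2 \left(- \frac{1}{13}\right) = \frac{4}{R} - \frac{2}{13} = - \frac{2}{13} + \frac{4}{R}$)
$- 1550 \left(A{\left(O{\left(-5 \right)},-35 \right)} - 78\right) = - 1550 \left(\left(- \frac{2}{13} + \frac{4}{-35}\right) - 78\right) = - 1550 \left(\left(- \frac{2}{13} + 4 \left(- \frac{1}{35}\right)\right) - 78\right) = - 1550 \left(\left(- \frac{2}{13} - \frac{4}{35}\right) - 78\right) = - 1550 \left(- \frac{122}{455} - 78\right) = \left(-1550\right) \left(- \frac{35612}{455}\right) = \frac{11039720}{91}$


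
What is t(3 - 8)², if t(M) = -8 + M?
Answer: 169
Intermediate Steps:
t(3 - 8)² = (-8 + (3 - 8))² = (-8 - 5)² = (-13)² = 169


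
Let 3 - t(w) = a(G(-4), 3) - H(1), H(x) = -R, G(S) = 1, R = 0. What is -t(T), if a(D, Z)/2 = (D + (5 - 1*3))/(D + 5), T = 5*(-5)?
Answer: -2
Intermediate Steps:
T = -25
a(D, Z) = 2*(2 + D)/(5 + D) (a(D, Z) = 2*((D + (5 - 1*3))/(D + 5)) = 2*((D + (5 - 3))/(5 + D)) = 2*((D + 2)/(5 + D)) = 2*((2 + D)/(5 + D)) = 2*(2 + D)/(5 + D))
H(x) = 0 (H(x) = -1*0 = 0)
t(w) = 2 (t(w) = 3 - (2*(2 + 1)/(5 + 1) - 1*0) = 3 - (2*3/6 + 0) = 3 - (2*(⅙)*3 + 0) = 3 - (1 + 0) = 3 - 1*1 = 3 - 1 = 2)
-t(T) = -1*2 = -2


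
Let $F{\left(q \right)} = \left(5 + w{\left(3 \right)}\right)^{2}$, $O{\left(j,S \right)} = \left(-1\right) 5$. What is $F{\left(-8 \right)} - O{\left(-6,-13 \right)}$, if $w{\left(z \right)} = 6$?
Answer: $126$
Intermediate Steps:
$O{\left(j,S \right)} = -5$
$F{\left(q \right)} = 121$ ($F{\left(q \right)} = \left(5 + 6\right)^{2} = 11^{2} = 121$)
$F{\left(-8 \right)} - O{\left(-6,-13 \right)} = 121 - -5 = 121 + 5 = 126$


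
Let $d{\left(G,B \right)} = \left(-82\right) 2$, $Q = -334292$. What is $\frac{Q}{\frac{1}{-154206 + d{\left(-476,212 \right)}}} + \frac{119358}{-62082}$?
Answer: $\frac{177984458675329}{3449} \approx 5.1605 \cdot 10^{10}$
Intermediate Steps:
$d{\left(G,B \right)} = -164$
$\frac{Q}{\frac{1}{-154206 + d{\left(-476,212 \right)}}} + \frac{119358}{-62082} = - \frac{334292}{\frac{1}{-154206 - 164}} + \frac{119358}{-62082} = - \frac{334292}{\frac{1}{-154370}} + 119358 \left(- \frac{1}{62082}\right) = - \frac{334292}{- \frac{1}{154370}} - \frac{6631}{3449} = \left(-334292\right) \left(-154370\right) - \frac{6631}{3449} = 51604656040 - \frac{6631}{3449} = \frac{177984458675329}{3449}$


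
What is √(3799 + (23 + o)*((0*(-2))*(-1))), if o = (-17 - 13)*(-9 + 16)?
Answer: √3799 ≈ 61.636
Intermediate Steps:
o = -210 (o = -30*7 = -210)
√(3799 + (23 + o)*((0*(-2))*(-1))) = √(3799 + (23 - 210)*((0*(-2))*(-1))) = √(3799 - 0*(-1)) = √(3799 - 187*0) = √(3799 + 0) = √3799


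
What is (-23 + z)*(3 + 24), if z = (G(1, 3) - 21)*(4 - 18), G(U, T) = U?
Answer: 6939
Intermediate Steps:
z = 280 (z = (1 - 21)*(4 - 18) = -20*(-14) = 280)
(-23 + z)*(3 + 24) = (-23 + 280)*(3 + 24) = 257*27 = 6939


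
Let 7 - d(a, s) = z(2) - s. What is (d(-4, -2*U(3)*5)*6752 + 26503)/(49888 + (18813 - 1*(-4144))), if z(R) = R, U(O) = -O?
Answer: 262823/72845 ≈ 3.6080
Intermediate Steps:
d(a, s) = 5 + s (d(a, s) = 7 - (2 - s) = 7 + (-2 + s) = 5 + s)
(d(-4, -2*U(3)*5)*6752 + 26503)/(49888 + (18813 - 1*(-4144))) = ((5 - (-2)*3*5)*6752 + 26503)/(49888 + (18813 - 1*(-4144))) = ((5 - 2*(-3)*5)*6752 + 26503)/(49888 + (18813 + 4144)) = ((5 + 6*5)*6752 + 26503)/(49888 + 22957) = ((5 + 30)*6752 + 26503)/72845 = (35*6752 + 26503)*(1/72845) = (236320 + 26503)*(1/72845) = 262823*(1/72845) = 262823/72845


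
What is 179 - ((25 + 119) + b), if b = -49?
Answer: 84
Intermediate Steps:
179 - ((25 + 119) + b) = 179 - ((25 + 119) - 49) = 179 - (144 - 49) = 179 - 1*95 = 179 - 95 = 84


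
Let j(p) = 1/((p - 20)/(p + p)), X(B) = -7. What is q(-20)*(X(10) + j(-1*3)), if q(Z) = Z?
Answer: 3100/23 ≈ 134.78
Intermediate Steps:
j(p) = 2*p/(-20 + p) (j(p) = 1/((-20 + p)/((2*p))) = 1/((-20 + p)*(1/(2*p))) = 1/((-20 + p)/(2*p)) = 2*p/(-20 + p))
q(-20)*(X(10) + j(-1*3)) = -20*(-7 + 2*(-1*3)/(-20 - 1*3)) = -20*(-7 + 2*(-3)/(-20 - 3)) = -20*(-7 + 2*(-3)/(-23)) = -20*(-7 + 2*(-3)*(-1/23)) = -20*(-7 + 6/23) = -20*(-155/23) = 3100/23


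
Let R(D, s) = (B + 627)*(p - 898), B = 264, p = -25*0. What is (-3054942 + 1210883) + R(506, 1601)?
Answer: -2644177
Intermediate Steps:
p = 0
R(D, s) = -800118 (R(D, s) = (264 + 627)*(0 - 898) = 891*(-898) = -800118)
(-3054942 + 1210883) + R(506, 1601) = (-3054942 + 1210883) - 800118 = -1844059 - 800118 = -2644177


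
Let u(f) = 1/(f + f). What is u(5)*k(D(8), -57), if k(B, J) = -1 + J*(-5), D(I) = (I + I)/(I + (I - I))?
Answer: 142/5 ≈ 28.400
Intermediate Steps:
D(I) = 2 (D(I) = (2*I)/(I + 0) = (2*I)/I = 2)
k(B, J) = -1 - 5*J
u(f) = 1/(2*f)
u(5)*k(D(8), -57) = ((½)/5)*(-1 - 5*(-57)) = ((½)*(⅕))*(-1 + 285) = (⅒)*284 = 142/5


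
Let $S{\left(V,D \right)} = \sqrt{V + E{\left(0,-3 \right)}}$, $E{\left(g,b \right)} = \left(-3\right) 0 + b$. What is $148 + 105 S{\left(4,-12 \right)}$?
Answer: $253$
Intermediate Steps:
$E{\left(g,b \right)} = b$ ($E{\left(g,b \right)} = 0 + b = b$)
$S{\left(V,D \right)} = \sqrt{-3 + V}$ ($S{\left(V,D \right)} = \sqrt{V - 3} = \sqrt{-3 + V}$)
$148 + 105 S{\left(4,-12 \right)} = 148 + 105 \sqrt{-3 + 4} = 148 + 105 \sqrt{1} = 148 + 105 \cdot 1 = 148 + 105 = 253$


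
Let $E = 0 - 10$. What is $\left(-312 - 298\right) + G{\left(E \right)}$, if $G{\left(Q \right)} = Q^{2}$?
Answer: $-510$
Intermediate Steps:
$E = -10$ ($E = 0 - 10 = -10$)
$\left(-312 - 298\right) + G{\left(E \right)} = \left(-312 - 298\right) + \left(-10\right)^{2} = -610 + 100 = -510$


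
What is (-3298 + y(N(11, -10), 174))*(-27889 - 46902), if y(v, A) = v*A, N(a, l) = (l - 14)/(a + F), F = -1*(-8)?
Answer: 4998880858/19 ≈ 2.6310e+8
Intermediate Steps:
F = 8
N(a, l) = (-14 + l)/(8 + a) (N(a, l) = (l - 14)/(a + 8) = (-14 + l)/(8 + a))
y(v, A) = A*v
(-3298 + y(N(11, -10), 174))*(-27889 - 46902) = (-3298 + 174*((-14 - 10)/(8 + 11)))*(-27889 - 46902) = (-3298 + 174*(-24/19))*(-74791) = (-3298 - 4176/19)*(-74791) = -66838/19*(-74791) = 4998880858/19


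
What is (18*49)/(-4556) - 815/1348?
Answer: -1225519/1535372 ≈ -0.79819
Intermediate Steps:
(18*49)/(-4556) - 815/1348 = 882*(-1/4556) - 815*1/1348 = -441/2278 - 815/1348 = -1225519/1535372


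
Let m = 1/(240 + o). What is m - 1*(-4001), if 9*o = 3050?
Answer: 20845219/5210 ≈ 4001.0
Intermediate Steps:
o = 3050/9 (o = (⅑)*3050 = 3050/9 ≈ 338.89)
m = 9/5210 (m = 1/(240 + 3050/9) = 1/(5210/9) = 9/5210 ≈ 0.0017274)
m - 1*(-4001) = 9/5210 - 1*(-4001) = 9/5210 + 4001 = 20845219/5210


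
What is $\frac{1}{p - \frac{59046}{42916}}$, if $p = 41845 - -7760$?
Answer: $\frac{21458}{1064394567} \approx 2.016 \cdot 10^{-5}$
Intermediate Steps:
$p = 49605$ ($p = 41845 + 7760 = 49605$)
$\frac{1}{p - \frac{59046}{42916}} = \frac{1}{49605 - \frac{59046}{42916}} = \frac{1}{49605 - \frac{29523}{21458}} = \frac{1}{\frac{1064394567}{21458}} = \frac{21458}{1064394567}$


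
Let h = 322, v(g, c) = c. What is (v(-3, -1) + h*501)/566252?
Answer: 161321/566252 ≈ 0.28489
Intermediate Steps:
(v(-3, -1) + h*501)/566252 = (-1 + 322*501)/566252 = (-1 + 161322)*(1/566252) = 161321*(1/566252) = 161321/566252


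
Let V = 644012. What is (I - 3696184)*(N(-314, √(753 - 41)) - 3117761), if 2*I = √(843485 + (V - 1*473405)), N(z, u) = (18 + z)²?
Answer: 11199973466680 - 3030145*√253523 ≈ 1.1198e+13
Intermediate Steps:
I = √253523 (I = √(843485 + (644012 - 1*473405))/2 = √(843485 + (644012 - 473405))/2 = √(843485 + 170607)/2 = √1014092/2 = (2*√253523)/2 = √253523 ≈ 503.51)
(I - 3696184)*(N(-314, √(753 - 41)) - 3117761) = (√253523 - 3696184)*((18 - 314)² - 3117761) = (-3696184 + √253523)*((-296)² - 3117761) = (-3696184 + √253523)*(87616 - 3117761) = (-3696184 + √253523)*(-3030145) = 11199973466680 - 3030145*√253523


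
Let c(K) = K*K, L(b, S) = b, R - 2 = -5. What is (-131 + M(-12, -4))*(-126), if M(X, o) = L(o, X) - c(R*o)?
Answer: 35154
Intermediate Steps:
R = -3 (R = 2 - 5 = -3)
c(K) = K**2
M(X, o) = o - 9*o**2 (M(X, o) = o - (-3*o)**2 = o - 9*o**2)
(-131 + M(-12, -4))*(-126) = (-131 - 4*(1 - 9*(-4)))*(-126) = (-131 - 4*(1 + 36))*(-126) = (-131 - 4*37)*(-126) = (-131 - 148)*(-126) = -279*(-126) = 35154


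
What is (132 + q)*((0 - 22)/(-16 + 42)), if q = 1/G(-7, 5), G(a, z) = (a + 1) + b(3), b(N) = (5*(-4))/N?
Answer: -55143/494 ≈ -111.63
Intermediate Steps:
b(N) = -20/N
G(a, z) = -17/3 + a (G(a, z) = (a + 1) - 20/3 = (1 + a) - 20*1/3 = (1 + a) - 20/3 = -17/3 + a)
q = -3/38 (q = 1/(-17/3 - 7) = 1/(-38/3) = -3/38 ≈ -0.078947)
(132 + q)*((0 - 22)/(-16 + 42)) = (132 - 3/38)*((0 - 22)/(-16 + 42)) = 5013*(-22/26)/38 = 5013*(-22*1/26)/38 = (5013/38)*(-11/13) = -55143/494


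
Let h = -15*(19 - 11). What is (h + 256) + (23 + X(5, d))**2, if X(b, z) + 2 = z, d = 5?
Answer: 812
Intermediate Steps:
X(b, z) = -2 + z
h = -120 (h = -15*8 = -120)
(h + 256) + (23 + X(5, d))**2 = (-120 + 256) + (23 + (-2 + 5))**2 = 136 + (23 + 3)**2 = 136 + 26**2 = 136 + 676 = 812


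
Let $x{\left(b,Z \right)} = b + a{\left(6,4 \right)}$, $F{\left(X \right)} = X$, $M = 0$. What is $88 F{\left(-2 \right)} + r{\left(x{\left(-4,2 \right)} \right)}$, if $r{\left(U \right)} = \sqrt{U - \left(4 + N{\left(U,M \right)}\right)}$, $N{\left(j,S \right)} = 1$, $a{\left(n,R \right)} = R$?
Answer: $-176 + i \sqrt{5} \approx -176.0 + 2.2361 i$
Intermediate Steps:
$x{\left(b,Z \right)} = 4 + b$ ($x{\left(b,Z \right)} = b + 4 = 4 + b$)
$r{\left(U \right)} = \sqrt{-5 + U}$ ($r{\left(U \right)} = \sqrt{U - 5} = \sqrt{-5 + U}$)
$88 F{\left(-2 \right)} + r{\left(x{\left(-4,2 \right)} \right)} = 88 \left(-2\right) + \sqrt{-5 + \left(4 - 4\right)} = -176 + \sqrt{-5 + 0} = -176 + \sqrt{-5} = -176 + i \sqrt{5}$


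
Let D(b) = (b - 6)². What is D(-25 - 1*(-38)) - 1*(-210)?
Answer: 259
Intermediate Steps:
D(b) = (-6 + b)²
D(-25 - 1*(-38)) - 1*(-210) = (-6 + (-25 - 1*(-38)))² - 1*(-210) = (-6 + (-25 + 38))² + 210 = (-6 + 13)² + 210 = 7² + 210 = 49 + 210 = 259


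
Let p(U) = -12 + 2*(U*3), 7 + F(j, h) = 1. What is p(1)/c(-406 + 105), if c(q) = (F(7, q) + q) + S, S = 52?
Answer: 2/85 ≈ 0.023529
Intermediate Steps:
F(j, h) = -6 (F(j, h) = -7 + 1 = -6)
c(q) = 46 + q (c(q) = (-6 + q) + 52 = 46 + q)
p(U) = -12 + 6*U (p(U) = -12 + 2*(3*U) = -12 + 6*U)
p(1)/c(-406 + 105) = (-12 + 6*1)/(46 + (-406 + 105)) = (-12 + 6)/(46 - 301) = -6/(-255) = -6*(-1/255) = 2/85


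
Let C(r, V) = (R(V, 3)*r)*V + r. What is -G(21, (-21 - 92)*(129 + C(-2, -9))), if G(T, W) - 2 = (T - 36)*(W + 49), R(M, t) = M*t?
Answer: 609238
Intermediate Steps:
C(r, V) = r + 3*r*V² (C(r, V) = ((V*3)*r)*V + r = ((3*V)*r)*V + r = (3*V*r)*V + r = 3*r*V² + r = r + 3*r*V²)
G(T, W) = 2 + (-36 + T)*(49 + W) (G(T, W) = 2 + (T - 36)*(W + 49) = 2 + (-36 + T)*(49 + W))
-G(21, (-21 - 92)*(129 + C(-2, -9))) = -(-1762 - 36*(-21 - 92)*(129 - 2*(1 + 3*(-9)²)) + 49*21 + 21*((-21 - 92)*(129 - 2*(1 + 3*(-9)²)))) = -(-1762 - (-4068)*(129 - 2*(1 + 3*81)) + 1029 + 21*(-113*(129 - 2*(1 + 3*81)))) = -(-1762 - (-4068)*(129 - 2*(1 + 243)) + 1029 + 21*(-113*(129 - 2*(1 + 243)))) = -(-1762 - (-4068)*(129 - 2*244) + 1029 + 21*(-113*(129 - 2*244))) = -(-1762 - (-4068)*(129 - 488) + 1029 + 21*(-113*(129 - 488))) = -(-1762 - (-4068)*(-359) + 1029 + 21*(-113*(-359))) = -(-1762 - 36*40567 + 1029 + 21*40567) = -(-1762 - 1460412 + 1029 + 851907) = -1*(-609238) = 609238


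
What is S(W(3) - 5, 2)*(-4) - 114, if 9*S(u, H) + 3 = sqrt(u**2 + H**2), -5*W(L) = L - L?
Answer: -338/3 - 4*sqrt(29)/9 ≈ -115.06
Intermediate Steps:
W(L) = 0 (W(L) = -(L - L)/5 = -1/5*0 = 0)
S(u, H) = -1/3 + sqrt(H**2 + u**2)/9 (S(u, H) = -1/3 + sqrt(u**2 + H**2)/9 = -1/3 + sqrt(H**2 + u**2)/9)
S(W(3) - 5, 2)*(-4) - 114 = (-1/3 + sqrt(2**2 + (0 - 5)**2)/9)*(-4) - 114 = (-1/3 + sqrt(4 + (-5)**2)/9)*(-4) - 114 = (-1/3 + sqrt(4 + 25)/9)*(-4) - 114 = (-1/3 + sqrt(29)/9)*(-4) - 114 = (4/3 - 4*sqrt(29)/9) - 114 = -338/3 - 4*sqrt(29)/9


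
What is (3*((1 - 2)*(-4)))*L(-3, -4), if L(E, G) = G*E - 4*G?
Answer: 336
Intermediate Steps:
L(E, G) = -4*G + E*G (L(E, G) = E*G - 4*G = -4*G + E*G)
(3*((1 - 2)*(-4)))*L(-3, -4) = (3*((1 - 2)*(-4)))*(-4*(-4 - 3)) = (3*(-1*(-4)))*(-4*(-7)) = (3*4)*28 = 12*28 = 336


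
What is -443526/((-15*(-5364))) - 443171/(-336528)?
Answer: -1051864621/250713360 ≈ -4.1955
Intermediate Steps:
-443526/((-15*(-5364))) - 443171/(-336528) = -443526/80460 - 443171*(-1/336528) = -443526*1/80460 + 443171/336528 = -73921/13410 + 443171/336528 = -1051864621/250713360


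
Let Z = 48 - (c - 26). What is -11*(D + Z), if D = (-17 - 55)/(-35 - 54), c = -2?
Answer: -75196/89 ≈ -844.90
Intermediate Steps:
D = 72/89 (D = -72/(-89) = -72*(-1/89) = 72/89 ≈ 0.80899)
Z = 76 (Z = 48 - (-2 - 26) = 48 - 1*(-28) = 48 + 28 = 76)
-11*(D + Z) = -11*(72/89 + 76) = -11*6836/89 = -75196/89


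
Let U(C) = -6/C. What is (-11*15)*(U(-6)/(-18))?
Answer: 55/6 ≈ 9.1667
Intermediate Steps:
(-11*15)*(U(-6)/(-18)) = (-11*15)*(-6/(-6)/(-18)) = -165*(-6*(-1/6))*(-1)/18 = -165*(-1)/18 = -165*(-1/18) = 55/6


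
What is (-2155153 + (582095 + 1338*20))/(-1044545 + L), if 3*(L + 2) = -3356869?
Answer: 178419/249635 ≈ 0.71472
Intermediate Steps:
L = -3356875/3 (L = -2 + (⅓)*(-3356869) = -2 - 3356869/3 = -3356875/3 ≈ -1.1190e+6)
(-2155153 + (582095 + 1338*20))/(-1044545 + L) = (-2155153 + (582095 + 1338*20))/(-1044545 - 3356875/3) = (-2155153 + (582095 + 26760))/(-6490510/3) = (-2155153 + 608855)*(-3/6490510) = -1546298*(-3/6490510) = 178419/249635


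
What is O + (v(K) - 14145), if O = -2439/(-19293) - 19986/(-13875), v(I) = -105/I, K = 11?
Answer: -4630530849583/327177125 ≈ -14153.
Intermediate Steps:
O = 46603447/29743375 (O = -2439*(-1/19293) - 19986*(-1/13875) = 813/6431 + 6662/4625 = 46603447/29743375 ≈ 1.5669)
O + (v(K) - 14145) = 46603447/29743375 + (-105/11 - 14145) = 46603447/29743375 - 155700/11 = -4630530849583/327177125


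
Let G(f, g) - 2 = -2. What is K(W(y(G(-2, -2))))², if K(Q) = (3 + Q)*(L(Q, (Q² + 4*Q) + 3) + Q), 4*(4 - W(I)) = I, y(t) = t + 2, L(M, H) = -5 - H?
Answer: 2556801/64 ≈ 39950.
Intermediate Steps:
G(f, g) = 0 (G(f, g) = 2 - 2 = 0)
y(t) = 2 + t
W(I) = 4 - I/4
K(Q) = (3 + Q)*(-8 - Q² - 3*Q) (K(Q) = (3 + Q)*((-5 - ((Q² + 4*Q) + 3)) + Q) = (3 + Q)*((-5 - (3 + Q² + 4*Q)) + Q) = (3 + Q)*((-5 + (-3 - Q² - 4*Q)) + Q) = (3 + Q)*((-8 - Q² - 4*Q) + Q) = (3 + Q)*(-8 - Q² - 3*Q))
K(W(y(G(-2, -2))))² = (-24 - (4 - (2 + 0)/4)³ - 17*(4 - (2 + 0)/4) - 6*(4 - (2 + 0)/4)²)² = (-24 - (4 - ¼*2)³ - 17*(4 - ¼*2) - 6*(4 - ¼*2)²)² = (-24 - (4 - ½)³ - 17*(4 - ½) - 6*(4 - ½)²)² = (-24 - (7/2)³ - 17*7/2 - 6*(7/2)²)² = (-24 - 1*343/8 - 119/2 - 6*49/4)² = (-24 - 343/8 - 119/2 - 147/2)² = (-1599/8)² = 2556801/64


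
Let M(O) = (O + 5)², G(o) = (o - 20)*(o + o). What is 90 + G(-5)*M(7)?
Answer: 36090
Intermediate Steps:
G(o) = 2*o*(-20 + o) (G(o) = (-20 + o)*(2*o) = 2*o*(-20 + o))
M(O) = (5 + O)²
90 + G(-5)*M(7) = 90 + (2*(-5)*(-20 - 5))*(5 + 7)² = 90 + (2*(-5)*(-25))*12² = 90 + 250*144 = 90 + 36000 = 36090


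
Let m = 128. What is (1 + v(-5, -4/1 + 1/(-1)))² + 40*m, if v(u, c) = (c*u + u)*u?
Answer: 14921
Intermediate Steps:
v(u, c) = u*(u + c*u) (v(u, c) = (u + c*u)*u = u*(u + c*u))
(1 + v(-5, -4/1 + 1/(-1)))² + 40*m = (1 + (-5)²*(1 + (-4/1 + 1/(-1))))² + 40*128 = (1 + 25*(1 + (-4*1 + 1*(-1))))² + 5120 = (1 + 25*(1 + (-4 - 1)))² + 5120 = (1 + 25*(1 - 5))² + 5120 = (1 + 25*(-4))² + 5120 = (1 - 100)² + 5120 = (-99)² + 5120 = 9801 + 5120 = 14921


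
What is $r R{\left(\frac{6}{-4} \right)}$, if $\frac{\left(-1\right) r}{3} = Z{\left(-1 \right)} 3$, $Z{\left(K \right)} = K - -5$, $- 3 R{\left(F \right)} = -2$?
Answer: $-24$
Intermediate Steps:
$R{\left(F \right)} = \frac{2}{3}$ ($R{\left(F \right)} = \left(- \frac{1}{3}\right) \left(-2\right) = \frac{2}{3}$)
$Z{\left(K \right)} = 5 + K$ ($Z{\left(K \right)} = K + 5 = 5 + K$)
$r = -36$ ($r = - 3 \left(5 - 1\right) 3 = - 3 \cdot 4 \cdot 3 = \left(-3\right) 12 = -36$)
$r R{\left(\frac{6}{-4} \right)} = \left(-36\right) \frac{2}{3} = -24$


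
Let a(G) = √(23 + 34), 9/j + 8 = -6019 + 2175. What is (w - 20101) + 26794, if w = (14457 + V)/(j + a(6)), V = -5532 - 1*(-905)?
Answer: 69889079731/10441487 + 1800698720*√57/10441487 ≈ 7995.4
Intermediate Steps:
j = -1/428 (j = 9/(-8 + (-6019 + 2175)) = 9/(-8 - 3844) = 9/(-3852) = 9*(-1/3852) = -1/428 ≈ -0.0023364)
V = -4627 (V = -5532 + 905 = -4627)
a(G) = √57
w = 9830/(-1/428 + √57) (w = (14457 - 4627)/(-1/428 + √57) = 9830/(-1/428 + √57) ≈ 1302.4)
(w - 20101) + 26794 = ((4207240/10441487 + 1800698720*√57/10441487) - 20101) + 26794 = (-209880122947/10441487 + 1800698720*√57/10441487) + 26794 = 69889079731/10441487 + 1800698720*√57/10441487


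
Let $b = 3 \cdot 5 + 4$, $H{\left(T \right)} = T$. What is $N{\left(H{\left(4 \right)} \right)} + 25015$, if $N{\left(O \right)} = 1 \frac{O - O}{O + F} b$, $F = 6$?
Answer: $25015$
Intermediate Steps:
$b = 19$ ($b = 15 + 4 = 19$)
$N{\left(O \right)} = 0$ ($N{\left(O \right)} = 1 \frac{O - O}{O + 6} \cdot 19 = 1 \frac{0}{6 + O} 19 = 1 \cdot 0 \cdot 19 = 0 \cdot 19 = 0$)
$N{\left(H{\left(4 \right)} \right)} + 25015 = 0 + 25015 = 25015$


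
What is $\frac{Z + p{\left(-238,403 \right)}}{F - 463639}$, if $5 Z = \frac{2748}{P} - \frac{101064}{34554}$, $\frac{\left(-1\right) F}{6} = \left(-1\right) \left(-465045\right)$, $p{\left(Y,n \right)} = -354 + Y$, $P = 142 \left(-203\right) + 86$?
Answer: $\frac{40868362991}{224402661623725} \approx 0.00018212$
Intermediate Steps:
$P = -28740$ ($P = -28826 + 86 = -28740$)
$F = -2790270$ ($F = - 6 \left(\left(-1\right) \left(-465045\right)\right) = \left(-6\right) 465045 = -2790270$)
$Z = - \frac{41660191}{68964025}$ ($Z = \frac{\frac{2748}{-28740} - \frac{101064}{34554}}{5} = \frac{2748 \left(- \frac{1}{28740}\right) - \frac{16844}{5759}}{5} = \frac{- \frac{229}{2395} - \frac{16844}{5759}}{5} = \frac{1}{5} \left(- \frac{41660191}{13792805}\right) = - \frac{41660191}{68964025} \approx -0.60409$)
$\frac{Z + p{\left(-238,403 \right)}}{F - 463639} = \frac{- \frac{41660191}{68964025} - 592}{-2790270 - 463639} = \frac{- \frac{41660191}{68964025} - 592}{-3253909} = \left(- \frac{40868362991}{68964025}\right) \left(- \frac{1}{3253909}\right) = \frac{40868362991}{224402661623725}$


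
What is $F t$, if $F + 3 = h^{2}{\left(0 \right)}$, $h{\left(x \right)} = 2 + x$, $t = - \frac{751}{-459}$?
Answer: $\frac{751}{459} \approx 1.6362$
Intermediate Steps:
$t = \frac{751}{459}$ ($t = \left(-751\right) \left(- \frac{1}{459}\right) = \frac{751}{459} \approx 1.6362$)
$F = 1$ ($F = -3 + \left(2 + 0\right)^{2} = -3 + 2^{2} = -3 + 4 = 1$)
$F t = 1 \cdot \frac{751}{459} = \frac{751}{459}$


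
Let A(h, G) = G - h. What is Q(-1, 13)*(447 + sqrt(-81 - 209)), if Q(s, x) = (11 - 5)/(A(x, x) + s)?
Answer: -2682 - 6*I*sqrt(290) ≈ -2682.0 - 102.18*I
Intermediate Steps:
Q(s, x) = 6/s (Q(s, x) = (11 - 5)/((x - x) + s) = 6/(0 + s) = 6/s)
Q(-1, 13)*(447 + sqrt(-81 - 209)) = (6/(-1))*(447 + sqrt(-81 - 209)) = (6*(-1))*(447 + sqrt(-290)) = -6*(447 + I*sqrt(290)) = -2682 - 6*I*sqrt(290)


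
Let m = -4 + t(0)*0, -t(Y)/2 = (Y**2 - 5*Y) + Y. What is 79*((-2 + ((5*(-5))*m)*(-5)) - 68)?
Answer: -45030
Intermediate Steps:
t(Y) = -2*Y**2 + 8*Y (t(Y) = -2*((Y**2 - 5*Y) + Y) = -2*(Y**2 - 4*Y) = -2*Y**2 + 8*Y)
m = -4 (m = -4 + (2*0*(4 - 1*0))*0 = -4 + (2*0*(4 + 0))*0 = -4 + (2*0*4)*0 = -4 + 0*0 = -4 + 0 = -4)
79*((-2 + ((5*(-5))*m)*(-5)) - 68) = 79*((-2 + ((5*(-5))*(-4))*(-5)) - 68) = 79*((-2 - 25*(-4)*(-5)) - 68) = 79*((-2 + 100*(-5)) - 68) = 79*((-2 - 500) - 68) = 79*(-502 - 68) = 79*(-570) = -45030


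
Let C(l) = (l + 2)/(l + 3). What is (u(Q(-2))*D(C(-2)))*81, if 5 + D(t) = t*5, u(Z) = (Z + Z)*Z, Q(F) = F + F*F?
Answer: -3240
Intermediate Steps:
Q(F) = F + F**2
u(Z) = 2*Z**2 (u(Z) = (2*Z)*Z = 2*Z**2)
C(l) = (2 + l)/(3 + l)
D(t) = -5 + 5*t (D(t) = -5 + t*5 = -5 + 5*t)
(u(Q(-2))*D(C(-2)))*81 = ((2*(-2*(1 - 2))**2)*(-5 + 5*((2 - 2)/(3 - 2))))*81 = ((2*(-2*(-1))**2)*(-5 + 5*(0/1)))*81 = ((2*2**2)*(-5 + 5*(1*0)))*81 = ((2*4)*(-5 + 5*0))*81 = (8*(-5 + 0))*81 = (8*(-5))*81 = -40*81 = -3240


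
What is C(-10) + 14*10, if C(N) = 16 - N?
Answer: 166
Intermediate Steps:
C(-10) + 14*10 = (16 - 1*(-10)) + 14*10 = (16 + 10) + 140 = 26 + 140 = 166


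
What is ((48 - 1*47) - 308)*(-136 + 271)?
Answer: -41445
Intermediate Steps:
((48 - 1*47) - 308)*(-136 + 271) = ((48 - 47) - 308)*135 = (1 - 308)*135 = -307*135 = -41445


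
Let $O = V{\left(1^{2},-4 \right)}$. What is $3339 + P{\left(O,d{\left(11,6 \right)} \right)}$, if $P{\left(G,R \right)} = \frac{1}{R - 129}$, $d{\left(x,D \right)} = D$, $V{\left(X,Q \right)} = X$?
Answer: $\frac{410696}{123} \approx 3339.0$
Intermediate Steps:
$O = 1$ ($O = 1^{2} = 1$)
$P{\left(G,R \right)} = \frac{1}{-129 + R}$
$3339 + P{\left(O,d{\left(11,6 \right)} \right)} = 3339 + \frac{1}{-129 + 6} = 3339 + \frac{1}{-123} = 3339 - \frac{1}{123} = \frac{410696}{123}$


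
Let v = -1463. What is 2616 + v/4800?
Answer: 12555337/4800 ≈ 2615.7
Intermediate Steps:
2616 + v/4800 = 2616 - 1463/4800 = 12555337/4800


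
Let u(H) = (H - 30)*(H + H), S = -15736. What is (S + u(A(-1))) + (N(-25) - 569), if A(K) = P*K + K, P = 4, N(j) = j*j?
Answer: -15330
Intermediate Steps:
N(j) = j²
A(K) = 5*K (A(K) = 4*K + K = 5*K)
u(H) = 2*H*(-30 + H) (u(H) = (-30 + H)*(2*H) = 2*H*(-30 + H))
(S + u(A(-1))) + (N(-25) - 569) = (-15736 + 2*(5*(-1))*(-30 + 5*(-1))) + ((-25)² - 569) = (-15736 + 2*(-5)*(-30 - 5)) + (625 - 569) = (-15736 + 2*(-5)*(-35)) + 56 = (-15736 + 350) + 56 = -15386 + 56 = -15330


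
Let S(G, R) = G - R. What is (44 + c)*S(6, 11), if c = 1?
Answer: -225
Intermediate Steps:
(44 + c)*S(6, 11) = (44 + 1)*(6 - 1*11) = 45*(6 - 11) = 45*(-5) = -225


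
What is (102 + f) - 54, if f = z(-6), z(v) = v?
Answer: 42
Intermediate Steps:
f = -6
(102 + f) - 54 = (102 - 6) - 54 = 96 - 54 = 42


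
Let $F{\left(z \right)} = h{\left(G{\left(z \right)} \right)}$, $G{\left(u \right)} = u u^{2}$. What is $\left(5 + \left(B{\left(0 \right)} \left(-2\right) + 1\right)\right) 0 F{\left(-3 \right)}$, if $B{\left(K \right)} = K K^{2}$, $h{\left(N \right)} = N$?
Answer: $0$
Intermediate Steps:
$G{\left(u \right)} = u^{3}$
$B{\left(K \right)} = K^{3}$
$F{\left(z \right)} = z^{3}$
$\left(5 + \left(B{\left(0 \right)} \left(-2\right) + 1\right)\right) 0 F{\left(-3 \right)} = \left(5 + \left(0^{3} \left(-2\right) + 1\right)\right) 0 \left(-3\right)^{3} = \left(5 + \left(0 \left(-2\right) + 1\right)\right) 0 \left(-27\right) = \left(5 + \left(0 + 1\right)\right) 0 \left(-27\right) = \left(5 + 1\right) 0 \left(-27\right) = 6 \cdot 0 \left(-27\right) = 0 \left(-27\right) = 0$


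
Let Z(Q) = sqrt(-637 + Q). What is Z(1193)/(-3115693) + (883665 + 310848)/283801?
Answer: 1194513/283801 - 2*sqrt(139)/3115693 ≈ 4.2090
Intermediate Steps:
Z(1193)/(-3115693) + (883665 + 310848)/283801 = sqrt(-637 + 1193)/(-3115693) + (883665 + 310848)/283801 = sqrt(556)*(-1/3115693) + 1194513*(1/283801) = (2*sqrt(139))*(-1/3115693) + 1194513/283801 = -2*sqrt(139)/3115693 + 1194513/283801 = 1194513/283801 - 2*sqrt(139)/3115693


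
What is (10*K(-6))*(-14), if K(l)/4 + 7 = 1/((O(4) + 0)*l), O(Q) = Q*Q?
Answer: 23555/6 ≈ 3925.8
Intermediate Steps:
O(Q) = Q**2
K(l) = -28 + 1/(4*l) (K(l) = -28 + 4*(1/((4**2 + 0)*l)) = -28 + 4*(1/((16 + 0)*l)) = -28 + 4*(1/(16*l)) = -28 + 1/(4*l))
(10*K(-6))*(-14) = (10*(-28 + (1/4)/(-6)))*(-14) = (10*(-28 + (1/4)*(-1/6)))*(-14) = (10*(-28 - 1/24))*(-14) = (10*(-673/24))*(-14) = -3365/12*(-14) = 23555/6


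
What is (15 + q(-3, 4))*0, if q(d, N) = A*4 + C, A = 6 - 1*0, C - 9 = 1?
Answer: 0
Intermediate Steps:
C = 10 (C = 9 + 1 = 10)
A = 6 (A = 6 + 0 = 6)
q(d, N) = 34 (q(d, N) = 6*4 + 10 = 24 + 10 = 34)
(15 + q(-3, 4))*0 = (15 + 34)*0 = 49*0 = 0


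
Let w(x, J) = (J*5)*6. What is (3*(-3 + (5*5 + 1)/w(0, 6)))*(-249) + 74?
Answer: 22071/10 ≈ 2207.1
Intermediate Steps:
w(x, J) = 30*J (w(x, J) = (5*J)*6 = 30*J)
(3*(-3 + (5*5 + 1)/w(0, 6)))*(-249) + 74 = (3*(-3 + (5*5 + 1)/((30*6))))*(-249) + 74 = (3*(-3 + (25 + 1)/180))*(-249) + 74 = (3*(-3 + 26*(1/180)))*(-249) + 74 = (3*(-3 + 13/90))*(-249) + 74 = (3*(-257/90))*(-249) + 74 = -257/30*(-249) + 74 = 21331/10 + 74 = 22071/10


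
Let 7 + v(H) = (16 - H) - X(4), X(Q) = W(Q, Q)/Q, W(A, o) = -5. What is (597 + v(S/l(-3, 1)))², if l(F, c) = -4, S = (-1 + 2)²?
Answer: 1476225/4 ≈ 3.6906e+5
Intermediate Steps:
S = 1 (S = 1² = 1)
X(Q) = -5/Q
v(H) = 41/4 - H (v(H) = -7 + ((16 - H) - (-5)/4) = -7 + ((16 - H) - 1*(-5/4)) = -7 + ((16 - H) + 5/4) = -7 + (69/4 - H) = 41/4 - H)
(597 + v(S/l(-3, 1)))² = (597 + (41/4 - 1/(-4)))² = (597 + (41/4 - (-1)/4))² = (597 + (41/4 - 1*(-¼)))² = (597 + (41/4 + ¼))² = (597 + 21/2)² = (1215/2)² = 1476225/4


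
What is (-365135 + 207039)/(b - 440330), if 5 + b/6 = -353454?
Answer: 39524/640271 ≈ 0.061730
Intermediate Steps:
b = -2120754 (b = -30 + 6*(-353454) = -30 - 2120724 = -2120754)
(-365135 + 207039)/(b - 440330) = (-365135 + 207039)/(-2120754 - 440330) = -158096/(-2561084) = -158096*(-1/2561084) = 39524/640271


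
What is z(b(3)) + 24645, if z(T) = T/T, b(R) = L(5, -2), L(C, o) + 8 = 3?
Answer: 24646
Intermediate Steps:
L(C, o) = -5 (L(C, o) = -8 + 3 = -5)
b(R) = -5
z(T) = 1
z(b(3)) + 24645 = 1 + 24645 = 24646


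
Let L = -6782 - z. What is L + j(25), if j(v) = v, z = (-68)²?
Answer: -11381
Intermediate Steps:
z = 4624
L = -11406 (L = -6782 - 1*4624 = -6782 - 4624 = -11406)
L + j(25) = -11406 + 25 = -11381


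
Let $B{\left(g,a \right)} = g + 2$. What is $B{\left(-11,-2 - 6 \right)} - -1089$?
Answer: $1080$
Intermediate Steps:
$B{\left(g,a \right)} = 2 + g$
$B{\left(-11,-2 - 6 \right)} - -1089 = \left(2 - 11\right) - -1089 = -9 + 1089 = 1080$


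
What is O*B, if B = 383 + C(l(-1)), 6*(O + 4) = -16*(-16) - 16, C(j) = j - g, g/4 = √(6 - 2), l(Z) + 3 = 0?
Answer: 13392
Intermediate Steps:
l(Z) = -3 (l(Z) = -3 + 0 = -3)
g = 8 (g = 4*√(6 - 2) = 4*√4 = 4*2 = 8)
C(j) = -8 + j (C(j) = j - 1*8 = j - 8 = -8 + j)
O = 36 (O = -4 + (-16*(-16) - 16)/6 = -4 + (256 - 16)/6 = -4 + (⅙)*240 = -4 + 40 = 36)
B = 372 (B = 383 + (-8 - 3) = 383 - 11 = 372)
O*B = 36*372 = 13392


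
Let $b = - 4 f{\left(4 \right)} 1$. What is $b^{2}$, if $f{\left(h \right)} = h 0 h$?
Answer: $0$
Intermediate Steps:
$f{\left(h \right)} = 0$ ($f{\left(h \right)} = 0 h = 0$)
$b = 0$ ($b = \left(-4\right) 0 \cdot 1 = 0 \cdot 1 = 0$)
$b^{2} = 0^{2} = 0$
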